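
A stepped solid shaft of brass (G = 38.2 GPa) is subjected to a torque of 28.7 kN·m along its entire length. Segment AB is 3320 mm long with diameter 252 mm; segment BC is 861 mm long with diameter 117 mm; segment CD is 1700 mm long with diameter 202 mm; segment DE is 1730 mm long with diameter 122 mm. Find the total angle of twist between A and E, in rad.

J_AB = π(0.252)⁴/32 = 3.96×10^-4 m⁴; J_BC = π(0.117)⁴/32 = 1.84×10^-5 m⁴; J_CD = π(0.202)⁴/32 = 1.63×10^-4 m⁴; J_DE = π(0.122)⁴/32 = 2.17×10^-5 m⁴.
θ = (T/G)·Σ L_i/J_i = (28700/38.2×10⁹)·(3.32/3.96×10^-4 + 0.861/1.84×10^-5 + 1.70/1.63×10^-4 + 1.73/2.17×10^-5) = 0.1090 rad.

0.109 rad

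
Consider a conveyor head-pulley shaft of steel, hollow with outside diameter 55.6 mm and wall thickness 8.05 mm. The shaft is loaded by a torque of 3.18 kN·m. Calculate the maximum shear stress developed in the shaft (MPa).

J = π(d_o⁴ − d_i⁴)/32 = π(0.0556⁴ − 0.0395⁴)/32 = 6.992×10^-7 m⁴.
τ_max = T·r/J = 3180 × 0.0278 / 6.992×10^-7 = 1.264×10^8 Pa.

126 MPa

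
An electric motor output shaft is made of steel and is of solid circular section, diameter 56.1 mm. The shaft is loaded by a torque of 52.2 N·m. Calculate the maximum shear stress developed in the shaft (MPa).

J = πd⁴/32 = π(0.0561)⁴/32 = 9.724×10^-7 m⁴.
τ_max = T·r/J = 52.20 × 0.0281 / 9.724×10^-7 = 1.506×10^6 Pa.

1.51 MPa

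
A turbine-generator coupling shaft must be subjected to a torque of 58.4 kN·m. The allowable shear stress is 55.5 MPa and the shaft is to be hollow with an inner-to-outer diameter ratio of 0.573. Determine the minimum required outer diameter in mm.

182 mm

For a hollow shaft with d_i/d_o = 0.573: τ_max = 16T/(π d_o³ (1−k⁴)), so d_o = [16T/(π τ_allow (1−k⁴))]^(1/3) = [16·58400/(π·5.55×10^7·0.8922)]^(1/3) = 0.1818 m.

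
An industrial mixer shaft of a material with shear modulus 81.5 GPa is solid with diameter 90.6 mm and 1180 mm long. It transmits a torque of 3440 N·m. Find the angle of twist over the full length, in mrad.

7.53 mrad

J = πd⁴/32 = π(0.0906)⁴/32 = 6.615×10^-6 m⁴.
θ = T·L/(G·J) = 3440 × 1.18 / (81.5×10⁹ × 6.615×10^-6) = 7.530×10^-3 rad.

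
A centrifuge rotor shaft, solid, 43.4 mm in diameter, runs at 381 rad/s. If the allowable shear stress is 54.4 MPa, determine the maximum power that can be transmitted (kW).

333 kW

J = πd⁴/32 = π(0.0434)⁴/32 = 3.483×10^-7 m⁴.
T_max = τ_allow·J/r = 5.44×10^7 × 3.483×10^-7 / 0.0217 = 873.2 N·m.
ω = 381 rad/s, so P_max = T_max·ω = 3.327×10^5 W.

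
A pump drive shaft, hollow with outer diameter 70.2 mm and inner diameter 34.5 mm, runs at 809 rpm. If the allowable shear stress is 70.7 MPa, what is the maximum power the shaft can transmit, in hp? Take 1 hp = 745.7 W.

514 hp

J = π(d_o⁴ − d_i⁴)/32 = π(0.0702⁴ − 0.0345⁴)/32 = 2.245×10^-6 m⁴.
T_max = τ_allow·J/r = 7.07×10^7 × 2.245×10^-6 / 0.0351 = 4522 N·m.
ω = 2π·809/60 = 84.72 rad/s, so P_max = T_max·ω = 3.831×10^5 W.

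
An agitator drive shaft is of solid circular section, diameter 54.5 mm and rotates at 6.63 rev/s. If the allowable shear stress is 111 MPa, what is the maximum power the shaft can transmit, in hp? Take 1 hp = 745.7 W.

J = πd⁴/32 = π(0.0545)⁴/32 = 8.661×10^-7 m⁴.
T_max = τ_allow·J/r = 1.11×10^8 × 8.661×10^-7 / 0.0272 = 3528 N·m.
ω = 2π·6.63 = 41.66 rad/s, so P_max = T_max·ω = 1.470×10^5 W.

197 hp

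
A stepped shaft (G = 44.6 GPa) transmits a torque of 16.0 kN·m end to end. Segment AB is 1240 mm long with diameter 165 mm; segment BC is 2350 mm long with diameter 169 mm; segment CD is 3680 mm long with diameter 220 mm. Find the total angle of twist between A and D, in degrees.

1.28°

J_AB = π(0.165)⁴/32 = 7.28×10^-5 m⁴; J_BC = π(0.169)⁴/32 = 8.01×10^-5 m⁴; J_CD = π(0.220)⁴/32 = 2.30×10^-4 m⁴.
θ = (T/G)·Σ L_i/J_i = (16000/44.6×10⁹)·(1.24/7.28×10^-5 + 2.35/8.01×10^-5 + 3.68/2.30×10^-4) = 0.02238 rad.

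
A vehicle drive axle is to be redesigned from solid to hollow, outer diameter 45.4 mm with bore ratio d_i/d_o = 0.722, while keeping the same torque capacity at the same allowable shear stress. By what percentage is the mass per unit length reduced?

Equal τ_max and T ⇒ the solid shaft needs d_s³ = d_o³(1−k⁴), so d_s = 45.4·(1−0.722⁴)^(1/3) = 40.85 mm.
Area ratio A_h/A_s = d_o²(1−k²)/d_s² = (1−k²)/(1−k⁴)^(2/3) = 0.5914.
Mass saving = 1 − 0.5914 = 40.9 %.

40.9 %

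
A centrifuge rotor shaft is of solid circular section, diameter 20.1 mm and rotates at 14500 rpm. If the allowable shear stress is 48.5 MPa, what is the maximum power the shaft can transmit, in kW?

117 kW

J = πd⁴/32 = π(0.0201)⁴/32 = 1.602×10^-8 m⁴.
T_max = τ_allow·J/r = 4.85×10^7 × 1.602×10^-8 / 0.0100 = 77.33 N·m.
ω = 2π·14500/60 = 1518 rad/s, so P_max = T_max·ω = 1.174×10^5 W.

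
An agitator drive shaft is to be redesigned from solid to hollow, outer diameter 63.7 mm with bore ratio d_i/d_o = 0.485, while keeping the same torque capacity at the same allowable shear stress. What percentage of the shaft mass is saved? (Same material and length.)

Equal τ_max and T ⇒ the solid shaft needs d_s³ = d_o³(1−k⁴), so d_s = 63.7·(1−0.485⁴)^(1/3) = 62.50 mm.
Area ratio A_h/A_s = d_o²(1−k²)/d_s² = (1−k²)/(1−k⁴)^(2/3) = 0.7944.
Mass saving = 1 − 0.7944 = 20.6 %.

20.6 %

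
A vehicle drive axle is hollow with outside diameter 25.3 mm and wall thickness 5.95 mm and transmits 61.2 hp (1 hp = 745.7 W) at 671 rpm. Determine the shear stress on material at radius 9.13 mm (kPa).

160000 kPa

ω = 2π·671/60 = 70.27 rad/s, so T = P/ω = 61.2×745.7 / 70.27 = 649.5 N·m.
J = π(d_o⁴ − d_i⁴)/32 = π(0.0253⁴ − 0.0134⁴)/32 = 3.706×10^-8 m⁴.
Shear stress varies linearly with radius: τ = T·r/J = 649.5 × 0.00913 / 3.706×10^-8 = 1.600×10^8 Pa.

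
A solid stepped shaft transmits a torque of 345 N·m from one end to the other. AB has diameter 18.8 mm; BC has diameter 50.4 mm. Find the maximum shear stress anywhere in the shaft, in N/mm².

Under the same torque, τ_max = 16T/(πd³) is largest where d is smallest — segment AB (d = 18.8 mm).
τ_max = 16·345.0/(π·(0.0188)³) = 2.644×10^8 Pa.

264 N/mm²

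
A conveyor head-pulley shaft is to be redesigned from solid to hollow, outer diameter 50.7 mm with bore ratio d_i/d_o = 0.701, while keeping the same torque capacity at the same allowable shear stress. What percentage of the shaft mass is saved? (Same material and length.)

38.9 %

Equal τ_max and T ⇒ the solid shaft needs d_s³ = d_o³(1−k⁴), so d_s = 50.7·(1−0.701⁴)^(1/3) = 46.24 mm.
Area ratio A_h/A_s = d_o²(1−k²)/d_s² = (1−k²)/(1−k⁴)^(2/3) = 0.6115.
Mass saving = 1 − 0.6115 = 38.9 %.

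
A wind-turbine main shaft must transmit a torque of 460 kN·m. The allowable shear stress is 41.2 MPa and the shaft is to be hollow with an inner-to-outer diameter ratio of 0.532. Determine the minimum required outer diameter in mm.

For a hollow shaft with d_i/d_o = 0.532: τ_max = 16T/(π d_o³ (1−k⁴)), so d_o = [16T/(π τ_allow (1−k⁴))]^(1/3) = [16·460000/(π·4.12×10^7·0.9199)]^(1/3) = 0.3954 m.

395 mm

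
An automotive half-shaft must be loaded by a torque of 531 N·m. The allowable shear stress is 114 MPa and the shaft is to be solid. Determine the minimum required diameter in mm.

For a solid shaft τ_max = 16T/(πd³), so d = (16T/(π τ_allow))^(1/3) = (16·531.0/(π·1.14×10^8))^(1/3) = 0.02873 m.

28.7 mm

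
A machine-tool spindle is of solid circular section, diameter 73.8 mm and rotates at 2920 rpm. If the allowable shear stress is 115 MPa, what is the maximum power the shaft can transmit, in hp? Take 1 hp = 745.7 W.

3720 hp

J = πd⁴/32 = π(0.0738)⁴/32 = 2.912×10^-6 m⁴.
T_max = τ_allow·J/r = 1.15×10^8 × 2.912×10^-6 / 0.0369 = 9076 N·m.
ω = 2π·2920/60 = 305.8 rad/s, so P_max = T_max·ω = 2.775×10^6 W.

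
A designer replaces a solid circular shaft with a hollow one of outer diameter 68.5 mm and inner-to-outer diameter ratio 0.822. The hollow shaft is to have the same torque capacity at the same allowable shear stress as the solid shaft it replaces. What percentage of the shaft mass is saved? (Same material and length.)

Equal τ_max and T ⇒ the solid shaft needs d_s³ = d_o³(1−k⁴), so d_s = 68.5·(1−0.822⁴)^(1/3) = 55.90 mm.
Area ratio A_h/A_s = d_o²(1−k²)/d_s² = (1−k²)/(1−k⁴)^(2/3) = 0.4870.
Mass saving = 1 − 0.4870 = 51.3 %.

51.3 %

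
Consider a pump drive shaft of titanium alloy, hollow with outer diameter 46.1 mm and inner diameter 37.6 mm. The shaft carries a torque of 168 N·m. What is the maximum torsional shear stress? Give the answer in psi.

J = π(d_o⁴ − d_i⁴)/32 = π(0.0461⁴ − 0.0376⁴)/32 = 2.472×10^-7 m⁴.
τ_max = T·r/J = 168.0 × 0.0231 / 2.472×10^-7 = 1.567×10^7 Pa.

2270 psi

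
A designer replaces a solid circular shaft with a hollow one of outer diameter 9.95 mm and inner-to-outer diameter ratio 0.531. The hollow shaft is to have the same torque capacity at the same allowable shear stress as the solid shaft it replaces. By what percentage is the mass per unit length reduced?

Equal τ_max and T ⇒ the solid shaft needs d_s³ = d_o³(1−k⁴), so d_s = 9.95·(1−0.531⁴)^(1/3) = 9.679 mm.
Area ratio A_h/A_s = d_o²(1−k²)/d_s² = (1−k²)/(1−k⁴)^(2/3) = 0.7588.
Mass saving = 1 − 0.7588 = 24.1 %.

24.1 %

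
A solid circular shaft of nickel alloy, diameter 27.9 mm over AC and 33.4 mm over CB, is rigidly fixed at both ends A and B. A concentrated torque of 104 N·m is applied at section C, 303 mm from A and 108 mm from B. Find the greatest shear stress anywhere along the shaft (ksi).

Compatibility: T_A·a/J_AC = T_B·b/J_CB with T_A + T_B = T₀.
J_AC = 5.95×10^-8 m⁴, J_CB = 1.22×10^-7 m⁴, so T_A = T₀·(J_AC/a)/((J_AC/a)+(J_CB/b)) = 15.38 N·m, T_B = 88.62 N·m.
τ in each portion: τ_AC = 3.61×10^6 Pa, τ_CB = 1.21×10^7 Pa; maximum is in CB.
τ_max = T_CB·r/J = 88.62·0.0167/1.22×10^-7 = 1.211×10^7 Pa.

1.76 ksi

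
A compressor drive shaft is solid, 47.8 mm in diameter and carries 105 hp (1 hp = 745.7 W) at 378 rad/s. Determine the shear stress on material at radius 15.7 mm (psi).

920 psi

ω = 378 rad/s, so T = P/ω = 105×745.7 / 378.0 = 207.1 N·m.
J = πd⁴/32 = π(0.0478)⁴/32 = 5.125×10^-7 m⁴.
Shear stress varies linearly with radius: τ = T·r/J = 207.1 × 0.0157 / 5.125×10^-7 = 6.345×10^6 Pa.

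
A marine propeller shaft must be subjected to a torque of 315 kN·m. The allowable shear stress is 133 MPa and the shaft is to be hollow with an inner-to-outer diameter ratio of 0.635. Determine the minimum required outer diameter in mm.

243 mm

For a hollow shaft with d_i/d_o = 0.635: τ_max = 16T/(π d_o³ (1−k⁴)), so d_o = [16T/(π τ_allow (1−k⁴))]^(1/3) = [16·315000/(π·1.33×10^8·0.8374)]^(1/3) = 0.2433 m.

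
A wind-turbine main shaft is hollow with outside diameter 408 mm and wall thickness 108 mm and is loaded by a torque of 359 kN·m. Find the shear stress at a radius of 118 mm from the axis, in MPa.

16.4 MPa

J = π(d_o⁴ − d_i⁴)/32 = π(0.408⁴ − 0.192⁴)/32 = 2.587×10^-3 m⁴.
Shear stress varies linearly with radius: τ = T·r/J = 359000 × 0.118 / 2.587×10^-3 = 1.637×10^7 Pa.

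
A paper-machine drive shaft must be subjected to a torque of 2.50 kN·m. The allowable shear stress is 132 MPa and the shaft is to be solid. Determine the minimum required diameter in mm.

For a solid shaft τ_max = 16T/(πd³), so d = (16T/(π τ_allow))^(1/3) = (16·2500/(π·1.32×10^8))^(1/3) = 0.04586 m.

45.9 mm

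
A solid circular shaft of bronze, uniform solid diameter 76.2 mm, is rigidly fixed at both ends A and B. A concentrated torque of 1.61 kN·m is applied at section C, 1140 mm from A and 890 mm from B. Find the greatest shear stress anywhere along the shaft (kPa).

10400 kPa

With uniform GJ and both ends fixed, compatibility θ_AC = θ_CB gives T_A·a = T_B·b, together with T_A + T_B = T₀.
T_A = T₀·b/(a+b) = 1610·890/2030 = 705.9 N·m; T_B = 904.1 N·m.
τ in each portion: τ_AC = 8.13×10^6 Pa, τ_CB = 1.04×10^7 Pa; maximum is in CB.
τ_max = T_CB·r/J = 904.1·0.0381/3.31×10^-6 = 1.041×10^7 Pa.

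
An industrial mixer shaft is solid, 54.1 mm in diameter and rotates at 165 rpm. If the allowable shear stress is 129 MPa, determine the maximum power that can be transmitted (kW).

J = πd⁴/32 = π(0.0541)⁴/32 = 8.410×10^-7 m⁴.
T_max = τ_allow·J/r = 1.29×10^8 × 8.410×10^-7 / 0.0271 = 4011 N·m.
ω = 2π·165/60 = 17.28 rad/s, so P_max = T_max·ω = 6.930×10^4 W.

69.3 kW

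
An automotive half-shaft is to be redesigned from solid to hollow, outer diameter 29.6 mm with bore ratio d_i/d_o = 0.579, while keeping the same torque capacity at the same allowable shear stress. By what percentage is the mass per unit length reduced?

Equal τ_max and T ⇒ the solid shaft needs d_s³ = d_o³(1−k⁴), so d_s = 29.6·(1−0.579⁴)^(1/3) = 28.45 mm.
Area ratio A_h/A_s = d_o²(1−k²)/d_s² = (1−k²)/(1−k⁴)^(2/3) = 0.7197.
Mass saving = 1 − 0.7197 = 28.0 %.

28.0 %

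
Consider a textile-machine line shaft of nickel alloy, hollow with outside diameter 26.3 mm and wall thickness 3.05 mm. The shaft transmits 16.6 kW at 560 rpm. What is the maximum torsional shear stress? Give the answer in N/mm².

122 N/mm²

ω = 2π·560/60 = 58.64 rad/s, so T = P/ω = 16.6×10³ / 58.64 = 283.1 N·m.
J = π(d_o⁴ − d_i⁴)/32 = π(0.0263⁴ − 0.0202⁴)/32 = 3.062×10^-8 m⁴.
τ_max = T·r/J = 283.1 × 0.0132 / 3.062×10^-8 = 1.215×10^8 Pa.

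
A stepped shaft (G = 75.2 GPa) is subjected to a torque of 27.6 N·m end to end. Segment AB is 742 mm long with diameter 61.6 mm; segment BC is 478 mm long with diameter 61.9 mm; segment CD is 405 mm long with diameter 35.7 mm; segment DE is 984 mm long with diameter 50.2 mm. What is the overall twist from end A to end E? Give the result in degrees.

0.105°

J_AB = π(0.0616)⁴/32 = 1.41×10^-6 m⁴; J_BC = π(0.0619)⁴/32 = 1.44×10^-6 m⁴; J_CD = π(0.0357)⁴/32 = 1.59×10^-7 m⁴; J_DE = π(0.0502)⁴/32 = 6.23×10^-7 m⁴.
θ = (T/G)·Σ L_i/J_i = (27.60/75.2×10⁹)·(0.742/1.41×10^-6 + 0.478/1.44×10^-6 + 0.405/1.59×10^-7 + 0.984/6.23×10^-7) = 1.826×10^-3 rad.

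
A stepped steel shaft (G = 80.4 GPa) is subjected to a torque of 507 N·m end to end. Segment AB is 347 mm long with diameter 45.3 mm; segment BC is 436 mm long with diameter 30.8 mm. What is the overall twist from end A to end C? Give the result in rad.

0.0364 rad

J_AB = π(0.0453)⁴/32 = 4.13×10^-7 m⁴; J_BC = π(0.0308)⁴/32 = 8.83×10^-8 m⁴.
θ = (T/G)·Σ L_i/J_i = (507.0/80.4×10⁹)·(0.347/4.13×10^-7 + 0.436/8.83×10^-8) = 0.03641 rad.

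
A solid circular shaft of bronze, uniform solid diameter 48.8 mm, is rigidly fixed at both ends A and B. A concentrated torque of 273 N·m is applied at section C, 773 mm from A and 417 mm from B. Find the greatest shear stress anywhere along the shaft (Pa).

With uniform GJ and both ends fixed, compatibility θ_AC = θ_CB gives T_A·a = T_B·b, together with T_A + T_B = T₀.
T_A = T₀·b/(a+b) = 273.0·417/1190 = 95.66 N·m; T_B = 177.3 N·m.
τ in each portion: τ_AC = 4.19×10^6 Pa, τ_CB = 7.77×10^6 Pa; maximum is in CB.
τ_max = T_CB·r/J = 177.3·0.0244/5.57×10^-7 = 7.772×10^6 Pa.

7.77e6 Pa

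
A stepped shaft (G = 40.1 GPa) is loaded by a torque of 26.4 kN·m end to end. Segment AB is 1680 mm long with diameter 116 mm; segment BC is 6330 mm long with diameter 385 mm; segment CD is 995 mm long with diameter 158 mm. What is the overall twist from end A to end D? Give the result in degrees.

4.29°

J_AB = π(0.116)⁴/32 = 1.78×10^-5 m⁴; J_BC = π(0.385)⁴/32 = 2.16×10^-3 m⁴; J_CD = π(0.158)⁴/32 = 6.12×10^-5 m⁴.
θ = (T/G)·Σ L_i/J_i = (26400/40.1×10⁹)·(1.68/1.78×10^-5 + 6.33/2.16×10^-3 + 0.995/6.12×10^-5) = 0.07486 rad.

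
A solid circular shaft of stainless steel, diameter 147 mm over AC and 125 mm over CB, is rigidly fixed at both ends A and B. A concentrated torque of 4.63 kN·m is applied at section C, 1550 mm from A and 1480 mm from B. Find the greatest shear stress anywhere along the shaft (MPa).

Compatibility: T_A·a/J_AC = T_B·b/J_CB with T_A + T_B = T₀.
J_AC = 4.58×10^-5 m⁴, J_CB = 2.40×10^-5 m⁴, so T_A = T₀·(J_AC/a)/((J_AC/a)+(J_CB/b)) = 2992 N·m, T_B = 1638 N·m.
τ in each portion: τ_AC = 4.80×10^6 Pa, τ_CB = 4.27×10^6 Pa; maximum is in AC.
τ_max = T_AC·r/J = 2992·0.0735/4.58×10^-5 = 4.797×10^6 Pa.

4.80 MPa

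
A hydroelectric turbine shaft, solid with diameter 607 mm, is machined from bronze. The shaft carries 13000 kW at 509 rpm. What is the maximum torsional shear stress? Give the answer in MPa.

5.55 MPa

ω = 2π·509/60 = 53.30 rad/s, so T = P/ω = 13000×10³ / 53.30 = 243900 N·m.
J = πd⁴/32 = π(0.607)⁴/32 = 0.01333 m⁴.
τ_max = T·r/J = 243900 × 0.303 / 0.01333 = 5.554×10^6 Pa.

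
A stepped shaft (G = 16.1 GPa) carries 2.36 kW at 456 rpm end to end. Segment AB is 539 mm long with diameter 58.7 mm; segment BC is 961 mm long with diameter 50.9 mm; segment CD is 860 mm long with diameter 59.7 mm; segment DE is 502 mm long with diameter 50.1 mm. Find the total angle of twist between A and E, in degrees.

ω = 2π·456/60 = 47.75 rad/s, so T = P/ω = 2.36×10³ / 47.75 = 49.42 N·m.
J_AB = π(0.0587)⁴/32 = 1.17×10^-6 m⁴; J_BC = π(0.0509)⁴/32 = 6.59×10^-7 m⁴; J_CD = π(0.0597)⁴/32 = 1.25×10^-6 m⁴; J_DE = π(0.0501)⁴/32 = 6.19×10^-7 m⁴.
θ = (T/G)·Σ L_i/J_i = (49.42/16.1×10⁹)·(0.539/1.17×10^-6 + 0.961/6.59×10^-7 + 0.860/1.25×10^-6 + 0.502/6.19×10^-7) = 0.01050 rad.

0.602°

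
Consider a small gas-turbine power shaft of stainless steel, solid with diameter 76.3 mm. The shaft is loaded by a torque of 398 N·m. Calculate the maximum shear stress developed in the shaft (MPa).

4.56 MPa

J = πd⁴/32 = π(0.0763)⁴/32 = 3.327×10^-6 m⁴.
τ_max = T·r/J = 398.0 × 0.0381 / 3.327×10^-6 = 4.563×10^6 Pa.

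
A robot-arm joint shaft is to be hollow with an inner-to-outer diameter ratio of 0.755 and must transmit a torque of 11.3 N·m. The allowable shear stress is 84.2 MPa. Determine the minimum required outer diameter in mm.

10.0 mm

For a hollow shaft with d_i/d_o = 0.755: τ_max = 16T/(π d_o³ (1−k⁴)), so d_o = [16T/(π τ_allow (1−k⁴))]^(1/3) = [16·11.30/(π·8.42×10^7·0.6751)]^(1/3) = 0.01004 m.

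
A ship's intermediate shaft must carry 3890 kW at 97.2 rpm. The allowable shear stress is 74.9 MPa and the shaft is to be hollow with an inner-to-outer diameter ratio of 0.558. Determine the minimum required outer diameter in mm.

ω = 2π·97.2/60 = 10.18 rad/s, so T = P/ω = 3890×10³ / 10.18 = 382200 N·m.
For a hollow shaft with d_i/d_o = 0.558: τ_max = 16T/(π d_o³ (1−k⁴)), so d_o = [16T/(π τ_allow (1−k⁴))]^(1/3) = [16·382200/(π·7.49×10^7·0.9031)]^(1/3) = 0.3064 m.

306 mm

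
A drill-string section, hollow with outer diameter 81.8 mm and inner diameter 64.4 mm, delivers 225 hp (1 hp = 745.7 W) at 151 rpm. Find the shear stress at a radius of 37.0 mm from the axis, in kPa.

145000 kPa

ω = 2π·151/60 = 15.81 rad/s, so T = P/ω = 225×745.7 / 15.81 = 10610 N·m.
J = π(d_o⁴ − d_i⁴)/32 = π(0.0818⁴ − 0.0644⁴)/32 = 2.707×10^-6 m⁴.
Shear stress varies linearly with radius: τ = T·r/J = 10610 × 0.0370 / 2.707×10^-6 = 1.450×10^8 Pa.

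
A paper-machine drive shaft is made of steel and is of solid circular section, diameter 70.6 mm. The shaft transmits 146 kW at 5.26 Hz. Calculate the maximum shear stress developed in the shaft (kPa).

63900 kPa

ω = 2π·5.26 = 33.05 rad/s, so T = P/ω = 146×10³ / 33.05 = 4418 N·m.
J = πd⁴/32 = π(0.0706)⁴/32 = 2.439×10^-6 m⁴.
τ_max = T·r/J = 4418 × 0.0353 / 2.439×10^-6 = 6.394×10^7 Pa.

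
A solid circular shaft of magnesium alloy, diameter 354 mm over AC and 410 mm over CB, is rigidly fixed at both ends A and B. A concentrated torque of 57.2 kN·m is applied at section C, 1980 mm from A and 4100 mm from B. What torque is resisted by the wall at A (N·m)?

Compatibility: T_A·a/J_AC = T_B·b/J_CB with T_A + T_B = T₀.
J_AC = 1.54×10^-3 m⁴, J_CB = 2.77×10^-3 m⁴, so T_A = T₀·(J_AC/a)/((J_AC/a)+(J_CB/b)) = 30610 N·m, T_B = 26590 N·m.

30600 N·m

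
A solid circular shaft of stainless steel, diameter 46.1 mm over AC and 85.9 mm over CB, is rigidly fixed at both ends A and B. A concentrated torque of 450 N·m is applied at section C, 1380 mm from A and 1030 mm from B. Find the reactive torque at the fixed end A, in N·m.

Compatibility: T_A·a/J_AC = T_B·b/J_CB with T_A + T_B = T₀.
J_AC = 4.43×10^-7 m⁴, J_CB = 5.35×10^-6 m⁴, so T_A = T₀·(J_AC/a)/((J_AC/a)+(J_CB/b)) = 26.24 N·m, T_B = 423.8 N·m.

26.2 N·m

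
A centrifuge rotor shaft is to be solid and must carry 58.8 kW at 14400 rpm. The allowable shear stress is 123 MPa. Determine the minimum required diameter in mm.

ω = 2π·14400/60 = 1508 rad/s, so T = P/ω = 58.8×10³ / 1508 = 38.99 N·m.
For a solid shaft τ_max = 16T/(πd³), so d = (16T/(π τ_allow))^(1/3) = (16·38.99/(π·1.23×10^8))^(1/3) = 0.01173 m.

11.7 mm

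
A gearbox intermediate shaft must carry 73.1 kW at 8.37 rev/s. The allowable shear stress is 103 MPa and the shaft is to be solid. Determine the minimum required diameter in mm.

41.0 mm

ω = 2π·8.37 = 52.59 rad/s, so T = P/ω = 73.1×10³ / 52.59 = 1390 N·m.
For a solid shaft τ_max = 16T/(πd³), so d = (16T/(π τ_allow))^(1/3) = (16·1390/(π·1.03×10^8))^(1/3) = 0.04096 m.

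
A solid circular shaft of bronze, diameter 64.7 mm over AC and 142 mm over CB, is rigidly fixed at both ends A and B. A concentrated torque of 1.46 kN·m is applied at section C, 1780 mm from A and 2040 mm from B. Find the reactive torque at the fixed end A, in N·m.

68.7 N·m

Compatibility: T_A·a/J_AC = T_B·b/J_CB with T_A + T_B = T₀.
J_AC = 1.72×10^-6 m⁴, J_CB = 3.99×10^-5 m⁴, so T_A = T₀·(J_AC/a)/((J_AC/a)+(J_CB/b)) = 68.72 N·m, T_B = 1391 N·m.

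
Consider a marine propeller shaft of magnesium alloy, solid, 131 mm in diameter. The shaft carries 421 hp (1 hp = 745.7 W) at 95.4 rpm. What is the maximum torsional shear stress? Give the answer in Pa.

7.12e7 Pa

ω = 2π·95.4/60 = 9.990 rad/s, so T = P/ω = 421×745.7 / 9.990 = 31420 N·m.
J = πd⁴/32 = π(0.131)⁴/32 = 2.891×10^-5 m⁴.
τ_max = T·r/J = 31420 × 0.0655 / 2.891×10^-5 = 7.119×10^7 Pa.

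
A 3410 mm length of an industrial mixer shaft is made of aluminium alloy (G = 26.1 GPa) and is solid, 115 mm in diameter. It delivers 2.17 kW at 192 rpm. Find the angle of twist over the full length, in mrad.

ω = 2π·192/60 = 20.11 rad/s, so T = P/ω = 2.17×10³ / 20.11 = 107.9 N·m.
J = πd⁴/32 = π(0.115)⁴/32 = 1.717×10^-5 m⁴.
θ = T·L/(G·J) = 107.9 × 3.41 / (26.1×10⁹ × 1.717×10^-5) = 8.212×10^-4 rad.

0.821 mrad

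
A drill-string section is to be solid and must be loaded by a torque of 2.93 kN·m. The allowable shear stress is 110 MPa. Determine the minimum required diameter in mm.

51.4 mm

For a solid shaft τ_max = 16T/(πd³), so d = (16T/(π τ_allow))^(1/3) = (16·2930/(π·1.10×10^8))^(1/3) = 0.05138 m.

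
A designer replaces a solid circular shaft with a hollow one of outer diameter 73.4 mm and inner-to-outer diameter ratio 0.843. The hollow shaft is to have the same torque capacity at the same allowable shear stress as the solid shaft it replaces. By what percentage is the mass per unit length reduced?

Equal τ_max and T ⇒ the solid shaft needs d_s³ = d_o³(1−k⁴), so d_s = 73.4·(1−0.843⁴)^(1/3) = 58.06 mm.
Area ratio A_h/A_s = d_o²(1−k²)/d_s² = (1−k²)/(1−k⁴)^(2/3) = 0.4624.
Mass saving = 1 − 0.4624 = 53.8 %.

53.8 %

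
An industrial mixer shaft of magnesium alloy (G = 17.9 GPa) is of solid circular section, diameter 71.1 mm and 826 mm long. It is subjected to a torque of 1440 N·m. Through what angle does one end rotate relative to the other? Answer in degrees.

1.52°

J = πd⁴/32 = π(0.0711)⁴/32 = 2.509×10^-6 m⁴.
θ = T·L/(G·J) = 1440 × 0.826 / (17.9×10⁹ × 2.509×10^-6) = 0.02649 rad.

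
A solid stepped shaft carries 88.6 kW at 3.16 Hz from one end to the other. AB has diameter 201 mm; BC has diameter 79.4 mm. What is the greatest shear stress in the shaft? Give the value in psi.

6590 psi

ω = 2π·3.16 = 19.85 rad/s, so T = P/ω = 88.6×10³ / 19.85 = 4462 N·m.
Under the same torque, τ_max = 16T/(πd³) is largest where d is smallest — segment BC (d = 79.4 mm).
τ_max = 16·4462/(π·(0.0794)³) = 4.540×10^7 Pa.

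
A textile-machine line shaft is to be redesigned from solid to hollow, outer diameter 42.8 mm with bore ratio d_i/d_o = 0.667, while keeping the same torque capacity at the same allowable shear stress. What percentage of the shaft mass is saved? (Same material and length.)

35.7 %

Equal τ_max and T ⇒ the solid shaft needs d_s³ = d_o³(1−k⁴), so d_s = 42.8·(1−0.667⁴)^(1/3) = 39.77 mm.
Area ratio A_h/A_s = d_o²(1−k²)/d_s² = (1−k²)/(1−k⁴)^(2/3) = 0.6430.
Mass saving = 1 − 0.6430 = 35.7 %.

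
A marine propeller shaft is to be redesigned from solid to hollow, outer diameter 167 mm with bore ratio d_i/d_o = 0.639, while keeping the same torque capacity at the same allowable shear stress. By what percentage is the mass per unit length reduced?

33.2 %

Equal τ_max and T ⇒ the solid shaft needs d_s³ = d_o³(1−k⁴), so d_s = 167·(1−0.639⁴)^(1/3) = 157.1 mm.
Area ratio A_h/A_s = d_o²(1−k²)/d_s² = (1−k²)/(1−k⁴)^(2/3) = 0.6682.
Mass saving = 1 − 0.6682 = 33.2 %.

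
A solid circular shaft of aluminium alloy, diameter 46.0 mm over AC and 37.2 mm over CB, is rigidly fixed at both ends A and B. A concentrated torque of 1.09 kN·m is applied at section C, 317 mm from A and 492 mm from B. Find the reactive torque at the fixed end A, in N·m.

Compatibility: T_A·a/J_AC = T_B·b/J_CB with T_A + T_B = T₀.
J_AC = 4.40×10^-7 m⁴, J_CB = 1.88×10^-7 m⁴, so T_A = T₀·(J_AC/a)/((J_AC/a)+(J_CB/b)) = 854.5 N·m, T_B = 235.5 N·m.

855 N·m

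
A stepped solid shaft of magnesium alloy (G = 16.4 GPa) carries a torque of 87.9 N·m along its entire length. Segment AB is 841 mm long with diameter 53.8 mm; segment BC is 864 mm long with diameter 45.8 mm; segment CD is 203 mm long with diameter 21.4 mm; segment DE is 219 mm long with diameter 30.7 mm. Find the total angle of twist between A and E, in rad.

0.0825 rad

J_AB = π(0.0538)⁴/32 = 8.22×10^-7 m⁴; J_BC = π(0.0458)⁴/32 = 4.32×10^-7 m⁴; J_CD = π(0.0214)⁴/32 = 2.06×10^-8 m⁴; J_DE = π(0.0307)⁴/32 = 8.72×10^-8 m⁴.
θ = (T/G)·Σ L_i/J_i = (87.90/16.4×10⁹)·(0.841/8.22×10^-7 + 0.864/4.32×10^-7 + 0.203/2.06×10^-8 + 0.219/8.72×10^-8) = 0.08250 rad.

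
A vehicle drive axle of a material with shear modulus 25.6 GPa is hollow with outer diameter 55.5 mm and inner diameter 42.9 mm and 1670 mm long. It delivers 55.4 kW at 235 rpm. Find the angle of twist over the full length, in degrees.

14.0°

ω = 2π·235/60 = 24.61 rad/s, so T = P/ω = 55.4×10³ / 24.61 = 2251 N·m.
J = π(d_o⁴ − d_i⁴)/32 = π(0.0555⁴ − 0.0429⁴)/32 = 5.989×10^-7 m⁴.
θ = T·L/(G·J) = 2251 × 1.67 / (25.6×10⁹ × 5.989×10^-7) = 0.2452 rad.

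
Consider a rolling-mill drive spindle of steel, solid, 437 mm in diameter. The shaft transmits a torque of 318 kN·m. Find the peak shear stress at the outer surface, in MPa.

19.4 MPa

J = πd⁴/32 = π(0.437)⁴/32 = 3.580×10^-3 m⁴.
τ_max = T·r/J = 318000 × 0.218 / 3.580×10^-3 = 1.941×10^7 Pa.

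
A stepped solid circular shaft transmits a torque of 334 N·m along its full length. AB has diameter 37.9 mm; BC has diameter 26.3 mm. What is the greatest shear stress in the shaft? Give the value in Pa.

Under the same torque, τ_max = 16T/(πd³) is largest where d is smallest — segment BC (d = 26.3 mm).
τ_max = 16·334.0/(π·(0.0263)³) = 9.351×10^7 Pa.

9.35e7 Pa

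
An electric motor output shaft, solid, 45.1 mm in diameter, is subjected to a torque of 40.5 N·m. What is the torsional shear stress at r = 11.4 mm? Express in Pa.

J = πd⁴/32 = π(0.0451)⁴/32 = 4.062×10^-7 m⁴.
Shear stress varies linearly with radius: τ = T·r/J = 40.50 × 0.0114 / 4.062×10^-7 = 1.137×10^6 Pa.

1.14e6 Pa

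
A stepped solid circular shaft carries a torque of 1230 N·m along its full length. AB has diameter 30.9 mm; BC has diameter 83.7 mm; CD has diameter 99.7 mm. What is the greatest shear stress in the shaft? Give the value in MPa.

Under the same torque, τ_max = 16T/(πd³) is largest where d is smallest — segment AB (d = 30.9 mm).
τ_max = 16·1230/(π·(0.0309)³) = 2.123×10^8 Pa.

212 MPa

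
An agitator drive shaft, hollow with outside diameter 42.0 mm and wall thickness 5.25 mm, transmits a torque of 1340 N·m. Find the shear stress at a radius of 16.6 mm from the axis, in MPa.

107 MPa

J = π(d_o⁴ − d_i⁴)/32 = π(0.0420⁴ − 0.0315⁴)/32 = 2.088×10^-7 m⁴.
Shear stress varies linearly with radius: τ = T·r/J = 1340 × 0.0166 / 2.088×10^-7 = 1.065×10^8 Pa.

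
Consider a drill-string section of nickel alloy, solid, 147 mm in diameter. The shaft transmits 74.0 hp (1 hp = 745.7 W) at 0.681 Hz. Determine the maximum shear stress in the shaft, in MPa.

20.7 MPa

ω = 2π·0.681 = 4.279 rad/s, so T = P/ω = 74.0×745.7 / 4.279 = 12900 N·m.
J = πd⁴/32 = π(0.147)⁴/32 = 4.584×10^-5 m⁴.
τ_max = T·r/J = 12900 × 0.0735 / 4.584×10^-5 = 2.068×10^7 Pa.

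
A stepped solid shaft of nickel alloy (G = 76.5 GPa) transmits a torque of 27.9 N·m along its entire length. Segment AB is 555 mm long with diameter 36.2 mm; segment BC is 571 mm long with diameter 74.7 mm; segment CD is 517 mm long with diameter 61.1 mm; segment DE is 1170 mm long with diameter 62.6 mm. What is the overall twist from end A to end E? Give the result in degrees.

J_AB = π(0.0362)⁴/32 = 1.69×10^-7 m⁴; J_BC = π(0.0747)⁴/32 = 3.06×10^-6 m⁴; J_CD = π(0.0611)⁴/32 = 1.37×10^-6 m⁴; J_DE = π(0.0626)⁴/32 = 1.51×10^-6 m⁴.
θ = (T/G)·Σ L_i/J_i = (27.90/76.5×10⁹)·(0.555/1.69×10^-7 + 0.571/3.06×10^-6 + 0.517/1.37×10^-6 + 1.17/1.51×10^-6) = 1.690×10^-3 rad.

0.0968°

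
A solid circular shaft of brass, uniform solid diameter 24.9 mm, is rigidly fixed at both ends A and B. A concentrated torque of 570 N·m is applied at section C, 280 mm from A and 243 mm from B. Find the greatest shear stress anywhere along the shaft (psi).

14600 psi

With uniform GJ and both ends fixed, compatibility θ_AC = θ_CB gives T_A·a = T_B·b, together with T_A + T_B = T₀.
T_A = T₀·b/(a+b) = 570.0·243/523.0 = 264.8 N·m; T_B = 305.2 N·m.
τ in each portion: τ_AC = 8.74×10^7 Pa, τ_CB = 1.01×10^8 Pa; maximum is in CB.
τ_max = T_CB·r/J = 305.2·0.0124/3.77×10^-8 = 1.007×10^8 Pa.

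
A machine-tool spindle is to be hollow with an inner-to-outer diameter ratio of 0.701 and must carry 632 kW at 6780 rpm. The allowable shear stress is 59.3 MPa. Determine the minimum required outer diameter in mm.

ω = 2π·6780/60 = 710.0 rad/s, so T = P/ω = 632×10³ / 710.0 = 890.1 N·m.
For a hollow shaft with d_i/d_o = 0.701: τ_max = 16T/(π d_o³ (1−k⁴)), so d_o = [16T/(π τ_allow (1−k⁴))]^(1/3) = [16·890.1/(π·5.93×10^7·0.7585)]^(1/3) = 0.04654 m.

46.5 mm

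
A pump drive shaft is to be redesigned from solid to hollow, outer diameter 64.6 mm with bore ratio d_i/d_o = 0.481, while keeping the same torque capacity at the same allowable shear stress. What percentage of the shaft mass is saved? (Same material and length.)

20.3 %

Equal τ_max and T ⇒ the solid shaft needs d_s³ = d_o³(1−k⁴), so d_s = 64.6·(1−0.481⁴)^(1/3) = 63.43 mm.
Area ratio A_h/A_s = d_o²(1−k²)/d_s² = (1−k²)/(1−k⁴)^(2/3) = 0.7974.
Mass saving = 1 − 0.7974 = 20.3 %.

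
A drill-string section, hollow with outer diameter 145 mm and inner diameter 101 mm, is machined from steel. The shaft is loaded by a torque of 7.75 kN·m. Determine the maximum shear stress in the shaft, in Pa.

J = π(d_o⁴ − d_i⁴)/32 = π(0.145⁴ − 0.101⁴)/32 = 3.318×10^-5 m⁴.
τ_max = T·r/J = 7750 × 0.0725 / 3.318×10^-5 = 1.693×10^7 Pa.

1.69e7 Pa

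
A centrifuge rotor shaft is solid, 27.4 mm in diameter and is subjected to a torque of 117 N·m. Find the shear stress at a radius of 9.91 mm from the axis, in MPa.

J = πd⁴/32 = π(0.0274)⁴/32 = 5.534×10^-8 m⁴.
Shear stress varies linearly with radius: τ = T·r/J = 117.0 × 0.00991 / 5.534×10^-8 = 2.095×10^7 Pa.

21.0 MPa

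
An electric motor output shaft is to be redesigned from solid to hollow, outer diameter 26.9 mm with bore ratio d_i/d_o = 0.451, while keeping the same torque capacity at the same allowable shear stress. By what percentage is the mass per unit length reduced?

18.1 %

Equal τ_max and T ⇒ the solid shaft needs d_s³ = d_o³(1−k⁴), so d_s = 26.9·(1−0.451⁴)^(1/3) = 26.52 mm.
Area ratio A_h/A_s = d_o²(1−k²)/d_s² = (1−k²)/(1−k⁴)^(2/3) = 0.8194.
Mass saving = 1 − 0.8194 = 18.1 %.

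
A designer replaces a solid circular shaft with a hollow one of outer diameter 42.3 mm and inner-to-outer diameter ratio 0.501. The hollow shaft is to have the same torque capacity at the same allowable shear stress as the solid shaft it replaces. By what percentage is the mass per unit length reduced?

Equal τ_max and T ⇒ the solid shaft needs d_s³ = d_o³(1−k⁴), so d_s = 42.3·(1−0.501⁴)^(1/3) = 41.39 mm.
Area ratio A_h/A_s = d_o²(1−k²)/d_s² = (1−k²)/(1−k⁴)^(2/3) = 0.7822.
Mass saving = 1 − 0.7822 = 21.8 %.

21.8 %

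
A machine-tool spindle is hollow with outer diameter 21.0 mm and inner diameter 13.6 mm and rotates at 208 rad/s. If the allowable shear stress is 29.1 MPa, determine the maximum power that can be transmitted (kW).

9.07 kW

J = π(d_o⁴ − d_i⁴)/32 = π(0.0210⁴ − 0.0136⁴)/32 = 1.573×10^-8 m⁴.
T_max = τ_allow·J/r = 2.91×10^7 × 1.573×10^-8 / 0.0105 = 43.61 N·m.
ω = 208 rad/s, so P_max = T_max·ω = 9070 W.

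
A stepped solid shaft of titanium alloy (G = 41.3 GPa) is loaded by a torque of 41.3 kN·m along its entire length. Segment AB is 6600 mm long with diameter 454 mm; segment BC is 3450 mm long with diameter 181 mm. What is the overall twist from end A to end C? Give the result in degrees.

J_AB = π(0.454)⁴/32 = 4.17×10^-3 m⁴; J_BC = π(0.181)⁴/32 = 1.05×10^-4 m⁴.
θ = (T/G)·Σ L_i/J_i = (41300/41.3×10⁹)·(6.60/4.17×10^-3 + 3.45/1.05×10^-4) = 0.03432 rad.

1.97°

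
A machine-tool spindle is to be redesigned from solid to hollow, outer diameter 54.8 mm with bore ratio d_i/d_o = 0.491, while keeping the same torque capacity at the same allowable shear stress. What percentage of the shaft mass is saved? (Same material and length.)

21.0 %

Equal τ_max and T ⇒ the solid shaft needs d_s³ = d_o³(1−k⁴), so d_s = 54.8·(1−0.491⁴)^(1/3) = 53.72 mm.
Area ratio A_h/A_s = d_o²(1−k²)/d_s² = (1−k²)/(1−k⁴)^(2/3) = 0.7898.
Mass saving = 1 − 0.7898 = 21.0 %.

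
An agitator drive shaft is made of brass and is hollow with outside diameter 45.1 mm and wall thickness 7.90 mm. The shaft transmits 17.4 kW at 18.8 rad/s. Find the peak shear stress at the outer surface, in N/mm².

62.5 N/mm²

ω = 18.8 rad/s, so T = P/ω = 17.4×10³ / 18.80 = 925.5 N·m.
J = π(d_o⁴ − d_i⁴)/32 = π(0.0451⁴ − 0.0293⁴)/32 = 3.338×10^-7 m⁴.
τ_max = T·r/J = 925.5 × 0.0226 / 3.338×10^-7 = 6.252×10^7 Pa.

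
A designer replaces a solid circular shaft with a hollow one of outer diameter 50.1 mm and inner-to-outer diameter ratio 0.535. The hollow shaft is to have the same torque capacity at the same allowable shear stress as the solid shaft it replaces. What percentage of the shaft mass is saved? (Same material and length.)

Equal τ_max and T ⇒ the solid shaft needs d_s³ = d_o³(1−k⁴), so d_s = 50.1·(1−0.535⁴)^(1/3) = 48.69 mm.
Area ratio A_h/A_s = d_o²(1−k²)/d_s² = (1−k²)/(1−k⁴)^(2/3) = 0.7556.
Mass saving = 1 − 0.7556 = 24.4 %.

24.4 %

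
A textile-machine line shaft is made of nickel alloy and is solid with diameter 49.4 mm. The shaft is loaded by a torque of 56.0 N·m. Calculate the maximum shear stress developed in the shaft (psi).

343 psi

J = πd⁴/32 = π(0.0494)⁴/32 = 5.847×10^-7 m⁴.
τ_max = T·r/J = 56.00 × 0.0247 / 5.847×10^-7 = 2.366×10^6 Pa.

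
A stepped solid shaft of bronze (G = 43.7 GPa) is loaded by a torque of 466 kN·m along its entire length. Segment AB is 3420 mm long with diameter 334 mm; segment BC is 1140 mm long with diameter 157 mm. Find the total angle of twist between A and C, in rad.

J_AB = π(0.334)⁴/32 = 1.22×10^-3 m⁴; J_BC = π(0.157)⁴/32 = 5.96×10^-5 m⁴.
θ = (T/G)·Σ L_i/J_i = (466000/43.7×10⁹)·(3.42/1.22×10^-3 + 1.14/5.96×10^-5) = 0.2337 rad.

0.234 rad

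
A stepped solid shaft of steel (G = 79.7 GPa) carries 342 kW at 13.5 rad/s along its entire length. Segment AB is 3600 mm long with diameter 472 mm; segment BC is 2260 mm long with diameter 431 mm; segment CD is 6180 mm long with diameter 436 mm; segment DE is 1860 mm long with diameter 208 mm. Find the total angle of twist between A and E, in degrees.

0.242°

ω = 13.5 rad/s, so T = P/ω = 342×10³ / 13.50 = 25330 N·m.
J_AB = π(0.472)⁴/32 = 4.87×10^-3 m⁴; J_BC = π(0.431)⁴/32 = 3.39×10^-3 m⁴; J_CD = π(0.436)⁴/32 = 3.55×10^-3 m⁴; J_DE = π(0.208)⁴/32 = 1.84×10^-4 m⁴.
θ = (T/G)·Σ L_i/J_i = (25330/79.7×10⁹)·(3.60/4.87×10^-3 + 2.26/3.39×10^-3 + 6.18/3.55×10^-3 + 1.86/1.84×10^-4) = 4.218×10^-3 rad.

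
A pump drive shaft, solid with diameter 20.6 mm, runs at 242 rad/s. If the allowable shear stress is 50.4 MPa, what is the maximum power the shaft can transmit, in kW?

20.9 kW

J = πd⁴/32 = π(0.0206)⁴/32 = 1.768×10^-8 m⁴.
T_max = τ_allow·J/r = 5.04×10^7 × 1.768×10^-8 / 0.0103 = 86.51 N·m.
ω = 242 rad/s, so P_max = T_max·ω = 2.094×10^4 W.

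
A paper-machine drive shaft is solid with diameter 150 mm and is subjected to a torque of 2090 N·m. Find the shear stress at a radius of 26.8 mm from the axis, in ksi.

J = πd⁴/32 = π(0.150)⁴/32 = 4.970×10^-5 m⁴.
Shear stress varies linearly with radius: τ = T·r/J = 2090 × 0.0268 / 4.970×10^-5 = 1.127×10^6 Pa.

0.163 ksi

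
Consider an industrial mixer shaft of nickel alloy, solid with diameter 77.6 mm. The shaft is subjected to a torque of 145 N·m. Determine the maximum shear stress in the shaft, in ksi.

J = πd⁴/32 = π(0.0776)⁴/32 = 3.560×10^-6 m⁴.
τ_max = T·r/J = 145.0 × 0.0388 / 3.560×10^-6 = 1.580×10^6 Pa.

0.229 ksi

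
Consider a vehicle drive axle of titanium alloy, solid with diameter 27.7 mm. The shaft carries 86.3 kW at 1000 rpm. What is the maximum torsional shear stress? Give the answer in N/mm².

ω = 2π·1000/60 = 104.7 rad/s, so T = P/ω = 86.3×10³ / 104.7 = 824.1 N·m.
J = πd⁴/32 = π(0.0277)⁴/32 = 5.780×10^-8 m⁴.
τ_max = T·r/J = 824.1 × 0.0138 / 5.780×10^-8 = 1.975×10^8 Pa.

197 N/mm²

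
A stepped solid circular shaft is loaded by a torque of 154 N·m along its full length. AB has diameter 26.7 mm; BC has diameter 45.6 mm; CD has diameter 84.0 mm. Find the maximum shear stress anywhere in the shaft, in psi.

5980 psi

Under the same torque, τ_max = 16T/(πd³) is largest where d is smallest — segment AB (d = 26.7 mm).
τ_max = 16·154.0/(π·(0.0267)³) = 4.121×10^7 Pa.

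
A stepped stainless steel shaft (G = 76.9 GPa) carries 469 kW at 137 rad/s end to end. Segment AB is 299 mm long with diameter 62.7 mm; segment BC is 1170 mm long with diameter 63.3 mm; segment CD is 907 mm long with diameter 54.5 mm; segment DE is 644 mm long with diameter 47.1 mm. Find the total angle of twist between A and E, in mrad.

148 mrad

ω = 137 rad/s, so T = P/ω = 469×10³ / 137.0 = 3423 N·m.
J_AB = π(0.0627)⁴/32 = 1.52×10^-6 m⁴; J_BC = π(0.0633)⁴/32 = 1.58×10^-6 m⁴; J_CD = π(0.0545)⁴/32 = 8.66×10^-7 m⁴; J_DE = π(0.0471)⁴/32 = 4.83×10^-7 m⁴.
θ = (T/G)·Σ L_i/J_i = (3423/76.9×10⁹)·(0.299/1.52×10^-6 + 1.17/1.58×10^-6 + 0.907/8.66×10^-7 + 0.644/4.83×10^-7) = 0.1478 rad.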